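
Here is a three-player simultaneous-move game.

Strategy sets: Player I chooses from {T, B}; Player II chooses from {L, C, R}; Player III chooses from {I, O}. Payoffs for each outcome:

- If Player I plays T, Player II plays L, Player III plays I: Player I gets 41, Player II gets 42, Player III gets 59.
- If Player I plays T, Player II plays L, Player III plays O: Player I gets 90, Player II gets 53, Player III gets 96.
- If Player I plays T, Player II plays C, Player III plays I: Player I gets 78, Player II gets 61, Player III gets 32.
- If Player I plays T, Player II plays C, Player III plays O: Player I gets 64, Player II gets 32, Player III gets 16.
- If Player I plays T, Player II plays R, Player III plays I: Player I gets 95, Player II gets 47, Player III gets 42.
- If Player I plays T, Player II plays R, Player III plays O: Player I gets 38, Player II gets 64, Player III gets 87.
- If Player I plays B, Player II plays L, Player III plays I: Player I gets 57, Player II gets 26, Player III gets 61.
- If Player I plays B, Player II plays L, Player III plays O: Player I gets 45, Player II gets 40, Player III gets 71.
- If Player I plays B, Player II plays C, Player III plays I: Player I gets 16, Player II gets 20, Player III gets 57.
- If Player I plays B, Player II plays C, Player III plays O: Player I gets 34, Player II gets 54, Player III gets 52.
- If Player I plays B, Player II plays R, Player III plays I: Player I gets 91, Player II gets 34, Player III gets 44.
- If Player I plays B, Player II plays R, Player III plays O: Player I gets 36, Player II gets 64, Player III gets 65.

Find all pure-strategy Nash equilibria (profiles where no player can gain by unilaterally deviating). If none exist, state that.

Player I against (L, I): payoffs 41, 57 → best response B.
Player I against (L, O): payoffs 90, 45 → best response T.
Player I against (C, I): payoffs 78, 16 → best response T.
Player I against (C, O): payoffs 64, 34 → best response T.
Player I against (R, I): payoffs 95, 91 → best response T.
Player I against (R, O): payoffs 38, 36 → best response T.
Player II against (T, I): payoffs 42, 61, 47 → best response C.
Player II against (T, O): payoffs 53, 32, 64 → best response R.
Player II against (B, I): payoffs 26, 20, 34 → best response R.
Player II against (B, O): payoffs 40, 54, 64 → best response R.
Player III against (T, L): payoffs 59, 96 → best response O.
Player III against (T, C): payoffs 32, 16 → best response I.
Player III against (T, R): payoffs 42, 87 → best response O.
Player III against (B, L): payoffs 61, 71 → best response O.
Player III against (B, C): payoffs 57, 52 → best response I.
Player III against (B, R): payoffs 44, 65 → best response O.
Mutual best responses: (T, C, I); (T, R, O).

Pure-strategy Nash equilibria: (T, C, I) and (T, R, O)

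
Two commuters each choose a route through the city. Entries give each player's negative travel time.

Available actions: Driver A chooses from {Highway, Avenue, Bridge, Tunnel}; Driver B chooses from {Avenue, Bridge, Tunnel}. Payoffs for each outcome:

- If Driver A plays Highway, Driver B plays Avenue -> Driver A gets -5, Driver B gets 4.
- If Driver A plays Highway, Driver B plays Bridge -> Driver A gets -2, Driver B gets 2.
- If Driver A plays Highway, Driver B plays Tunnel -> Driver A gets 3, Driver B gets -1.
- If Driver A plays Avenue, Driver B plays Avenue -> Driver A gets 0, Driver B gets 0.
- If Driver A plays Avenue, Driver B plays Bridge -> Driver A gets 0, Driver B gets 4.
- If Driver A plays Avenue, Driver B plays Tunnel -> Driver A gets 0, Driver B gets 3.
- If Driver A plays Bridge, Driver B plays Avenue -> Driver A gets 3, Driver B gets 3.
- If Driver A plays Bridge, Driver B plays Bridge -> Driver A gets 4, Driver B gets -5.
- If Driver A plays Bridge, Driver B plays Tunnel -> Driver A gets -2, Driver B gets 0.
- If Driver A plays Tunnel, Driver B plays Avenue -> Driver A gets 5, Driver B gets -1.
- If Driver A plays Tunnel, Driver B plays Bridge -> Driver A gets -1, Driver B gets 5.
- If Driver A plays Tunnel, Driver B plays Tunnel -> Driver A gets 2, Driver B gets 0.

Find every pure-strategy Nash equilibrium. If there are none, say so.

This game has no pure Nash equilibrium.

For each strategy profile, look for a profitable unilateral deviation.
(Highway, Avenue): Driver A can switch to Avenue (-5 → 0). Not NE.
(Highway, Bridge): Driver A can switch to Avenue (-2 → 0). Not NE.
(Highway, Tunnel): Driver B can switch to Avenue (-1 → 4). Not NE.
(Avenue, Avenue): Driver A can switch to Bridge (0 → 3). Not NE.
(Avenue, Bridge): Driver A can switch to Bridge (0 → 4). Not NE.
(Avenue, Tunnel): Driver A can switch to Highway (0 → 3). Not NE.
(Bridge, Avenue): Driver A can switch to Tunnel (3 → 5). Not NE.
(Bridge, Bridge): Driver B can switch to Avenue (-5 → 3). Not NE.
(The remaining 4 profiles each have a profitable deviation by the same check.)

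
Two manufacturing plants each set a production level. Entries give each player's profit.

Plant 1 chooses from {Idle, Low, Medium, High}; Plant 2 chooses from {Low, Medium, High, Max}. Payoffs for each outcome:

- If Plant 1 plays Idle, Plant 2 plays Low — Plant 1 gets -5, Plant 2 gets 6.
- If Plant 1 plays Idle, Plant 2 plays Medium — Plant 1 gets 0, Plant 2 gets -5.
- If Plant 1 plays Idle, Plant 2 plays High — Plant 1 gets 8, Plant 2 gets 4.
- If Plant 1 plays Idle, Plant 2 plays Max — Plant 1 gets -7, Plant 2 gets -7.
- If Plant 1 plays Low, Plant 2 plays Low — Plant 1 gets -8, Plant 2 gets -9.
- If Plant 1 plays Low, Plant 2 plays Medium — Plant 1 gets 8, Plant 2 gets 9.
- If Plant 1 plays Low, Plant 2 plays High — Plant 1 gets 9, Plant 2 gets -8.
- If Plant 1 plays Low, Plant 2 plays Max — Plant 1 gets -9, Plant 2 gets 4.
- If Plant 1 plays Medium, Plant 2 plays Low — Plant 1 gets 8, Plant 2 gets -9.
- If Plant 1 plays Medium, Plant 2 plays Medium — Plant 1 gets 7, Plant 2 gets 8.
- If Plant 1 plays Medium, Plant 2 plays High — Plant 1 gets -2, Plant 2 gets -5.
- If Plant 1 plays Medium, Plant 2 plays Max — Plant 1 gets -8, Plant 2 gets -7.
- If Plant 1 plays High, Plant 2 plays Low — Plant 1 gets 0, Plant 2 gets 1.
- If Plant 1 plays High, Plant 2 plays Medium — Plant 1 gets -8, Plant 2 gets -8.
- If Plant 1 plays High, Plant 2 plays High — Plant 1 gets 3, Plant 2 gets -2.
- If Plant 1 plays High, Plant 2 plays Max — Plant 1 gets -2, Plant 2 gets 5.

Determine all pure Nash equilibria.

Plant 1 against Low: payoffs -5, -8, 8, 0 → best response Medium.
Plant 1 against Medium: payoffs 0, 8, 7, -8 → best response Low.
Plant 1 against High: payoffs 8, 9, -2, 3 → best response Low.
Plant 1 against Max: payoffs -7, -9, -8, -2 → best response High.
Plant 2 against Idle: payoffs 6, -5, 4, -7 → best response Low.
Plant 2 against Low: payoffs -9, 9, -8, 4 → best response Medium.
Plant 2 against Medium: payoffs -9, 8, -5, -7 → best response Medium.
Plant 2 against High: payoffs 1, -8, -2, 5 → best response Max.
Mutual best responses: (Low, Medium); (High, Max).

The pure Nash equilibria are (Low, Medium), (High, Max).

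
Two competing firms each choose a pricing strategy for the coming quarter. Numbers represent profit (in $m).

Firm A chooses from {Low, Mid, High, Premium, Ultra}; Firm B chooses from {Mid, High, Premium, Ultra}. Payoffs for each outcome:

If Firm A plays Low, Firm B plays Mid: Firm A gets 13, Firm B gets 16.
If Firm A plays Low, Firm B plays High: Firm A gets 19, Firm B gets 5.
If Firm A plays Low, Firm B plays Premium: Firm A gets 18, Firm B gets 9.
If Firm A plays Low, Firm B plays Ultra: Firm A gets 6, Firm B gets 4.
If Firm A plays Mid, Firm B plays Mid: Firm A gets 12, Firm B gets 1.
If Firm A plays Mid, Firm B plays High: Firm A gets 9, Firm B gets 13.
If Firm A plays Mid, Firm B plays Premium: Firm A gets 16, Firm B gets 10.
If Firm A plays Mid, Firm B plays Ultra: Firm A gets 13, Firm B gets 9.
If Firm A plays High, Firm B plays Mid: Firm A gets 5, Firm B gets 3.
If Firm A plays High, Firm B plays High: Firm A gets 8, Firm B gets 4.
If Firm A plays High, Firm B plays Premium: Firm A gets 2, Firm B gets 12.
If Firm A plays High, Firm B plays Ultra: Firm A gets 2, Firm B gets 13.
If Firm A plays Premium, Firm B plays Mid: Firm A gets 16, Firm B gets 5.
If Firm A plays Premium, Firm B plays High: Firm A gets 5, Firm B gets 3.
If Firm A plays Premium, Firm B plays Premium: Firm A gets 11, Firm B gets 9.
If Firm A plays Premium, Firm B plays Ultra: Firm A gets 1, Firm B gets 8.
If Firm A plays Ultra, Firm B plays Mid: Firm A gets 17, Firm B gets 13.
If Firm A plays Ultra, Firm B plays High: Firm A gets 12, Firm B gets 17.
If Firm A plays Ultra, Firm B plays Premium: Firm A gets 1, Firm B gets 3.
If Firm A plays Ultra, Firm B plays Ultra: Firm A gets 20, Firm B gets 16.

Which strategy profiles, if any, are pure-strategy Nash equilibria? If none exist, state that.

none

Firm A against Mid: payoffs 13, 12, 5, 16, 17 → best response Ultra.
Firm A against High: payoffs 19, 9, 8, 5, 12 → best response Low.
Firm A against Premium: payoffs 18, 16, 2, 11, 1 → best response Low.
Firm A against Ultra: payoffs 6, 13, 2, 1, 20 → best response Ultra.
Firm B against Low: payoffs 16, 5, 9, 4 → best response Mid.
Firm B against Mid: payoffs 1, 13, 10, 9 → best response High.
Firm B against High: payoffs 3, 4, 12, 13 → best response Ultra.
Firm B against Premium: payoffs 5, 3, 9, 8 → best response Premium.
Firm B against Ultra: payoffs 13, 17, 3, 16 → best response High.
No profile is a mutual best response for all players.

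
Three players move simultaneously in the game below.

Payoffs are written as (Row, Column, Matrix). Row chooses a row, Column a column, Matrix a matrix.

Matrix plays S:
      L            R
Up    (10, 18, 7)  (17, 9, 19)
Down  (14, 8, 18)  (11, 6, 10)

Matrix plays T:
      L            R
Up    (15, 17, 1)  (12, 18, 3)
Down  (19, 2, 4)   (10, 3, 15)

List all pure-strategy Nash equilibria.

The unique pure-strategy Nash equilibrium is (Down, L, S).

(Up, L, S): Row can switch to Down (10 → 14). Not NE.
(Up, L, T): Row can switch to Down (15 → 19). Not NE.
(Up, R, S): Column can switch to L (9 → 18). Not NE.
(Up, R, T): Matrix can switch to S (3 → 19). Not NE.
(Down, L, S): Row gets 14, best alternative 10; Column gets 8, best alternative 6; Matrix gets 18, best alternative 4. No profitable deviation — NE.
(Down, L, T): Column can switch to R (2 → 3). Not NE.
(Down, R, S): Row can switch to Up (11 → 17). Not NE.
(The remaining 1 profile has a profitable deviation by the same check.)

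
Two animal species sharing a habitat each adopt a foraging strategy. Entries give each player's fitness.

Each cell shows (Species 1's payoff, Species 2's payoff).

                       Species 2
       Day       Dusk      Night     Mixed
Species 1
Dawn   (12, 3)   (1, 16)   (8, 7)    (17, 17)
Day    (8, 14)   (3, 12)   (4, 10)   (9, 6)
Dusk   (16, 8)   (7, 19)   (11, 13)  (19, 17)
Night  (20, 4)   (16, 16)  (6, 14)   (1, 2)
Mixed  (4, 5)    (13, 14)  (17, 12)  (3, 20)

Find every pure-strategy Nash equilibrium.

Check each profile: it is a Nash equilibrium iff no player can strictly gain by switching unilaterally.
(Dawn, Day): Species 1 can switch to Dusk (12 → 16). Not NE.
(Dawn, Dusk): Species 1 can switch to Day (1 → 3). Not NE.
(Dawn, Night): Species 1 can switch to Dusk (8 → 11). Not NE.
(Dawn, Mixed): Species 1 can switch to Dusk (17 → 19). Not NE.
(Day, Day): Species 1 can switch to Dawn (8 → 12). Not NE.
(Day, Dusk): Species 1 can switch to Dusk (3 → 7). Not NE.
(Day, Night): Species 1 can switch to Dawn (4 → 8). Not NE.
(Day, Mixed): Species 1 can switch to Dawn (9 → 17). Not NE.
(Dusk, Day): Species 1 can switch to Night (16 → 20). Not NE.
(Dusk, Dusk): Species 1 can switch to Night (7 → 16). Not NE.
(Night, Dusk): Species 1 gets 16, best alternative 13; Species 2 gets 16, best alternative 14. No profitable deviation — NE.
(The remaining 9 profiles each have a profitable deviation by the same check.)

(Night, Dusk)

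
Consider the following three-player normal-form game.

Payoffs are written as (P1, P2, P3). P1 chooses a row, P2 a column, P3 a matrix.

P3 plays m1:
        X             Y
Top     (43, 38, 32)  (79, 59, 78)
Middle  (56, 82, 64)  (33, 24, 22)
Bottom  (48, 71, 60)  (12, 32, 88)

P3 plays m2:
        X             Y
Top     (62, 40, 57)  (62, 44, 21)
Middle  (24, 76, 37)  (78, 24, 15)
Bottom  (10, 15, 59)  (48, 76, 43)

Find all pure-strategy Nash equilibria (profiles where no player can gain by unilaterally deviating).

(Top, Y, m1), (Middle, X, m1)

(Top, X, m1): P1 can switch to Middle (43 → 56). Not NE.
(Top, X, m2): P2 can switch to Y (40 → 44). Not NE.
(Top, Y, m1): P1 gets 79, best alternative 33; P2 gets 59, best alternative 38; P3 gets 78, best alternative 21. No profitable deviation — NE.
(Top, Y, m2): P1 can switch to Middle (62 → 78). Not NE.
(Middle, X, m1): P1 gets 56, best alternative 48; P2 gets 82, best alternative 24; P3 gets 64, best alternative 37. No profitable deviation — NE.
(Middle, X, m2): P1 can switch to Top (24 → 62). Not NE.
(Middle, Y, m1): P1 can switch to Top (33 → 79). Not NE.
(Middle, Y, m2): P2 can switch to X (24 → 76). Not NE.
(Bottom, X, m1): P1 can switch to Middle (48 → 56). Not NE.
(Bottom, X, m2): P1 can switch to Top (10 → 62). Not NE.
(The remaining 2 profiles each have a profitable deviation by the same check.)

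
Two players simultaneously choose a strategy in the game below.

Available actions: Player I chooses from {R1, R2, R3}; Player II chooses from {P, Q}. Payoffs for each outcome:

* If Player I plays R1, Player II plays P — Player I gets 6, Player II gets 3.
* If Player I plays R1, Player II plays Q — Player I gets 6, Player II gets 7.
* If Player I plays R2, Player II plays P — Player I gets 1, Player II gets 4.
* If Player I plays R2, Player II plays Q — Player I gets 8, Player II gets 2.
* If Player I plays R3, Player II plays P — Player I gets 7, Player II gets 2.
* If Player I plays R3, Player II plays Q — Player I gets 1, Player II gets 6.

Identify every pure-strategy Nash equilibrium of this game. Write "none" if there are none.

For each player, find the best response to each opponent profile; mutual best responses are the pure NE.
Player I against P: payoffs 6, 1, 7 → best response R3.
Player I against Q: payoffs 6, 8, 1 → best response R2.
Player II against R1: payoffs 3, 7 → best response Q.
Player II against R2: payoffs 4, 2 → best response P.
Player II against R3: payoffs 2, 6 → best response Q.
No profile is a mutual best response for all players.

There is no pure-strategy Nash equilibrium.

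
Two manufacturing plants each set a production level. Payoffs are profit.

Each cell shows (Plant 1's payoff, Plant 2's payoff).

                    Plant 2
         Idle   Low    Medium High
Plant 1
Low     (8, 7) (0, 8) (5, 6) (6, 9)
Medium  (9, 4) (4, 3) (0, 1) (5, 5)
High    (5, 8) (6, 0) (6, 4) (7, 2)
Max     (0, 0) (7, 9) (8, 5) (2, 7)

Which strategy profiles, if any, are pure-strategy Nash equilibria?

Pure NE: (Max, Low)

For each strategy profile, look for a profitable unilateral deviation.
(Low, Idle): Plant 1 can switch to Medium (8 → 9). Not NE.
(Low, Low): Plant 1 can switch to Medium (0 → 4). Not NE.
(Low, Medium): Plant 1 can switch to High (5 → 6). Not NE.
(Low, High): Plant 1 can switch to High (6 → 7). Not NE.
(Medium, Idle): Plant 2 can switch to High (4 → 5). Not NE.
(Medium, Low): Plant 1 can switch to High (4 → 6). Not NE.
(Medium, Medium): Plant 1 can switch to Low (0 → 5). Not NE.
(Medium, High): Plant 1 can switch to Low (5 → 6). Not NE.
(High, Idle): Plant 1 can switch to Low (5 → 8). Not NE.
(High, Low): Plant 1 can switch to Max (6 → 7). Not NE.
(Max, Low): Plant 1 gets 7, best alternative 6; Plant 2 gets 9, best alternative 7. No profitable deviation — NE.
(The remaining 5 profiles each have a profitable deviation by the same check.)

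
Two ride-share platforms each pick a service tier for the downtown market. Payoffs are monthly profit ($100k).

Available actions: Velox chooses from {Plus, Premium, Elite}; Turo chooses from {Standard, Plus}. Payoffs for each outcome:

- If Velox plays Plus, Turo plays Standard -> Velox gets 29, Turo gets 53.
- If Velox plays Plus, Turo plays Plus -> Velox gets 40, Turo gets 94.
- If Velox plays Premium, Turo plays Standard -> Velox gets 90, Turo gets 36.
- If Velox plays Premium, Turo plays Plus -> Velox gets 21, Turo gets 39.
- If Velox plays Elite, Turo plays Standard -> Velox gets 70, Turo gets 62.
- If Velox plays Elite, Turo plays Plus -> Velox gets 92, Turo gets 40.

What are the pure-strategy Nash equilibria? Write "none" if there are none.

Velox against Standard: payoffs 29, 90, 70 → best response Premium.
Velox against Plus: payoffs 40, 21, 92 → best response Elite.
Turo against Plus: payoffs 53, 94 → best response Plus.
Turo against Premium: payoffs 36, 39 → best response Plus.
Turo against Elite: payoffs 62, 40 → best response Standard.
No profile is a mutual best response for all players.

This game has no pure Nash equilibrium.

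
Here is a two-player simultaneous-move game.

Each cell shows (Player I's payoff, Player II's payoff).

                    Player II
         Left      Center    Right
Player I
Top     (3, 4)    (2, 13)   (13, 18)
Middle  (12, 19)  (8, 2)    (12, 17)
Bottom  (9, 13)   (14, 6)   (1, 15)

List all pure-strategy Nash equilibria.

Check each profile: it is a Nash equilibrium iff no player can strictly gain by switching unilaterally.
(Top, Left): Player I can switch to Middle (3 → 12). Not NE.
(Top, Center): Player I can switch to Middle (2 → 8). Not NE.
(Top, Right): Player I gets 13, best alternative 12; Player II gets 18, best alternative 13. No profitable deviation — NE.
(Middle, Left): Player I gets 12, best alternative 9; Player II gets 19, best alternative 17. No profitable deviation — NE.
(Middle, Center): Player I can switch to Bottom (8 → 14). Not NE.
(Middle, Right): Player I can switch to Top (12 → 13). Not NE.
(Bottom, Left): Player I can switch to Middle (9 → 12). Not NE.
(Bottom, Center): Player II can switch to Left (6 → 13). Not NE.
(Bottom, Right): Player I can switch to Top (1 → 13). Not NE.

(Top, Right), (Middle, Left)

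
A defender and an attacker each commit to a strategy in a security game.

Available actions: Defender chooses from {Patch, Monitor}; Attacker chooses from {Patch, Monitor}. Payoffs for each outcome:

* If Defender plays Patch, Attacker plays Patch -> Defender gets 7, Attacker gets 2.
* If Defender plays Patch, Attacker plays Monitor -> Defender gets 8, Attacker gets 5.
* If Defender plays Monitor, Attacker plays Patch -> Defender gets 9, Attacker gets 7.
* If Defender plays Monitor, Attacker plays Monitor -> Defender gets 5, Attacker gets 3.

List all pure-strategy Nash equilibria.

Defender against Patch: payoffs 7, 9 → best response Monitor.
Defender against Monitor: payoffs 8, 5 → best response Patch.
Attacker against Patch: payoffs 2, 5 → best response Monitor.
Attacker against Monitor: payoffs 7, 3 → best response Patch.
Mutual best responses: (Patch, Monitor); (Monitor, Patch).

(Patch, Monitor); (Monitor, Patch)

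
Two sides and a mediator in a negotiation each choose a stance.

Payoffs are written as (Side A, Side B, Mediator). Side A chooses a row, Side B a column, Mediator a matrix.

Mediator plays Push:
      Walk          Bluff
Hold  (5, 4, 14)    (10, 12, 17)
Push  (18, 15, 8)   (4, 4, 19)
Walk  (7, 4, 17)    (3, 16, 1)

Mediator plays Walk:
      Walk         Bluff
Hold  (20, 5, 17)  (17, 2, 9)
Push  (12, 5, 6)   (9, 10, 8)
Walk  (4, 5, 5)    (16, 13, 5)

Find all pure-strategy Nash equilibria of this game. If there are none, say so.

(Hold, Walk, Walk), (Hold, Bluff, Push), (Push, Walk, Push)

Side A against (Walk, Push): payoffs 5, 18, 7 → best response Push.
Side A against (Walk, Walk): payoffs 20, 12, 4 → best response Hold.
Side A against (Bluff, Push): payoffs 10, 4, 3 → best response Hold.
Side A against (Bluff, Walk): payoffs 17, 9, 16 → best response Hold.
Side B against (Hold, Push): payoffs 4, 12 → best response Bluff.
Side B against (Hold, Walk): payoffs 5, 2 → best response Walk.
Side B against (Push, Push): payoffs 15, 4 → best response Walk.
Side B against (Push, Walk): payoffs 5, 10 → best response Bluff.
Side B against (Walk, Push): payoffs 4, 16 → best response Bluff.
Side B against (Walk, Walk): payoffs 5, 13 → best response Bluff.
Mediator against (Hold, Walk): payoffs 14, 17 → best response Walk.
Mediator against (Hold, Bluff): payoffs 17, 9 → best response Push.
Mediator against (Push, Walk): payoffs 8, 6 → best response Push.
Mediator against (Push, Bluff): payoffs 19, 8 → best response Push.
Mediator against (Walk, Walk): payoffs 17, 5 → best response Push.
Mediator against (Walk, Bluff): payoffs 1, 5 → best response Walk.
Mutual best responses: (Hold, Walk, Walk); (Hold, Bluff, Push); (Push, Walk, Push).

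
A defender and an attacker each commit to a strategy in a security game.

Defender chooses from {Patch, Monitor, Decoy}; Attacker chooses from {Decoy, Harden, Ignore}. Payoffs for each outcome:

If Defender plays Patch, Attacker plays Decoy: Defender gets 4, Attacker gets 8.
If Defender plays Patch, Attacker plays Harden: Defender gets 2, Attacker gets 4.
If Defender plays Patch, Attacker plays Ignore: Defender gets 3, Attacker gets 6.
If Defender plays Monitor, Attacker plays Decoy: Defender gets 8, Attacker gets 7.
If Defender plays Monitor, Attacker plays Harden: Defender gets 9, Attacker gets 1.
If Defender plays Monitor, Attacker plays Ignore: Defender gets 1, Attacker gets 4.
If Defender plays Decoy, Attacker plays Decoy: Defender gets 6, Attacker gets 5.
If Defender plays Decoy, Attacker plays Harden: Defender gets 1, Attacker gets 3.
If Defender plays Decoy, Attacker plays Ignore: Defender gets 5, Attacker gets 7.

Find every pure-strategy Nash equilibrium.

Defender against Decoy: payoffs 4, 8, 6 → best response Monitor.
Defender against Harden: payoffs 2, 9, 1 → best response Monitor.
Defender against Ignore: payoffs 3, 1, 5 → best response Decoy.
Attacker against Patch: payoffs 8, 4, 6 → best response Decoy.
Attacker against Monitor: payoffs 7, 1, 4 → best response Decoy.
Attacker against Decoy: payoffs 5, 3, 7 → best response Ignore.
Mutual best responses: (Monitor, Decoy); (Decoy, Ignore).

(Monitor, Decoy), (Decoy, Ignore)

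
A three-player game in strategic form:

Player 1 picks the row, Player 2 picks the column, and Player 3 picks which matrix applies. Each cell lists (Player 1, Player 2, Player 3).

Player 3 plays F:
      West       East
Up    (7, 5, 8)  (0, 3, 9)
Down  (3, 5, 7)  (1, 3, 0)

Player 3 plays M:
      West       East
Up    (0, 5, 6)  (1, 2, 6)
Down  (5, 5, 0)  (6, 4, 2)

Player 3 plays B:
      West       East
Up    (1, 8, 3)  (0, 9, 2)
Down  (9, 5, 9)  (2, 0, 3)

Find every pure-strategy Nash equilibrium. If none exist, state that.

(Up, West, F); (Down, West, B)

(Up, West, F): Player 1 gets 7, best alternative 3; Player 2 gets 5, best alternative 3; Player 3 gets 8, best alternative 6. No profitable deviation — NE.
(Up, West, M): Player 1 can switch to Down (0 → 5). Not NE.
(Up, West, B): Player 1 can switch to Down (1 → 9). Not NE.
(Up, East, F): Player 1 can switch to Down (0 → 1). Not NE.
(Up, East, M): Player 1 can switch to Down (1 → 6). Not NE.
(Up, East, B): Player 1 can switch to Down (0 → 2). Not NE.
(Down, West, F): Player 1 can switch to Up (3 → 7). Not NE.
(Down, West, M): Player 3 can switch to F (0 → 7). Not NE.
(Down, West, B): Player 1 gets 9, best alternative 1; Player 2 gets 5, best alternative 0; Player 3 gets 9, best alternative 7. No profitable deviation — NE.
(Down, East, F): Player 2 can switch to West (3 → 5). Not NE.
(The remaining 2 profiles each have a profitable deviation by the same check.)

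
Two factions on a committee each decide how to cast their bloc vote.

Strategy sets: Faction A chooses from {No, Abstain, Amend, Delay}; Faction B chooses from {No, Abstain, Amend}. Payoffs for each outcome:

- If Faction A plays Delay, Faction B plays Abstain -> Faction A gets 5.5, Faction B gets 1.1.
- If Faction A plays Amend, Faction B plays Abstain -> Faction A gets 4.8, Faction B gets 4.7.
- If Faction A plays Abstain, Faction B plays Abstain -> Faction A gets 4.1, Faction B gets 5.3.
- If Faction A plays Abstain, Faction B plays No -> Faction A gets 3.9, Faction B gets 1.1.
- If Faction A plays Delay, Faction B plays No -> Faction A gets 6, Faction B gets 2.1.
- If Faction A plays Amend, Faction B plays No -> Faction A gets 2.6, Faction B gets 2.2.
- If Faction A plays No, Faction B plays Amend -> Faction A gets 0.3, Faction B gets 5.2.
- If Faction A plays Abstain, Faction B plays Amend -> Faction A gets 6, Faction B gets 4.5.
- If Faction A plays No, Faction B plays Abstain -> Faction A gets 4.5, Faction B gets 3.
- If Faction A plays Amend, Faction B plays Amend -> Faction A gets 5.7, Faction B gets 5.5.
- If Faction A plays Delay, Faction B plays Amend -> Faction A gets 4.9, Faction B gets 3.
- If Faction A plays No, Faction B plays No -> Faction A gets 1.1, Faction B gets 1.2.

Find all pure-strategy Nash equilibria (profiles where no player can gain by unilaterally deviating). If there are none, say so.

(No, No): Faction A can switch to Abstain (1.1 → 3.9). Not NE.
(No, Abstain): Faction A can switch to Amend (4.5 → 4.8). Not NE.
(No, Amend): Faction A can switch to Abstain (0.3 → 6). Not NE.
(Abstain, No): Faction A can switch to Delay (3.9 → 6). Not NE.
(Abstain, Abstain): Faction A can switch to No (4.1 → 4.5). Not NE.
(Abstain, Amend): Faction B can switch to Abstain (4.5 → 5.3). Not NE.
(Amend, No): Faction A can switch to Abstain (2.6 → 3.9). Not NE.
(Amend, Abstain): Faction A can switch to Delay (4.8 → 5.5). Not NE.
(Amend, Amend): Faction A can switch to Abstain (5.7 → 6). Not NE.
(Delay, No): Faction B can switch to Amend (2.1 → 3). Not NE.
(Delay, Abstain): Faction B can switch to No (1.1 → 2.1). Not NE.
(Delay, Amend): Faction A can switch to Abstain (4.9 → 6). Not NE.

No pure-strategy Nash equilibrium.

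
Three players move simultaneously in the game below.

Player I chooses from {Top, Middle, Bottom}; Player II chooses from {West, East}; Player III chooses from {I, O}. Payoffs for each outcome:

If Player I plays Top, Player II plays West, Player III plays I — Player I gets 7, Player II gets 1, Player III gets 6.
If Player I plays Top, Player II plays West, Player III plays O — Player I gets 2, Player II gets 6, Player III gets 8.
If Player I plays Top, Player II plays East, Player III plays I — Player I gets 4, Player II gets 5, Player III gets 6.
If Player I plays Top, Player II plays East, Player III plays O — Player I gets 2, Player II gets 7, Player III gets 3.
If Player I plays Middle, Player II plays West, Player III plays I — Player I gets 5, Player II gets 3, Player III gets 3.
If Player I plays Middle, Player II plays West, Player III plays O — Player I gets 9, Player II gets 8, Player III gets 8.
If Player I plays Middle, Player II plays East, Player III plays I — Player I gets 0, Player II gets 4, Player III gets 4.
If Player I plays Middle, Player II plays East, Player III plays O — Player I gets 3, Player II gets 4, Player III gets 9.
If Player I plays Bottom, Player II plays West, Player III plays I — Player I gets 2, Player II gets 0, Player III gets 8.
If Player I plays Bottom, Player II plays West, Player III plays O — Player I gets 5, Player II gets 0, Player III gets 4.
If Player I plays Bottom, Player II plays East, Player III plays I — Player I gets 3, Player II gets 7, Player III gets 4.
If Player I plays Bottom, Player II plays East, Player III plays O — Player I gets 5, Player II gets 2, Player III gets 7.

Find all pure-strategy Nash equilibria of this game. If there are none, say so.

The pure Nash equilibria are (Top, East, I) and (Middle, West, O) and (Bottom, East, O).

Mark each player's best response to every combination of opponents' strategies; a profile where every player is best-responding is a pure Nash equilibrium.
Player I against (West, I): payoffs 7, 5, 2 → best response Top.
Player I against (West, O): payoffs 2, 9, 5 → best response Middle.
Player I against (East, I): payoffs 4, 0, 3 → best response Top.
Player I against (East, O): payoffs 2, 3, 5 → best response Bottom.
Player II against (Top, I): payoffs 1, 5 → best response East.
Player II against (Top, O): payoffs 6, 7 → best response East.
Player II against (Middle, I): payoffs 3, 4 → best response East.
Player II against (Middle, O): payoffs 8, 4 → best response West.
Player II against (Bottom, I): payoffs 0, 7 → best response East.
Player II against (Bottom, O): payoffs 0, 2 → best response East.
Player III against (Top, West): payoffs 6, 8 → best response O.
Player III against (Top, East): payoffs 6, 3 → best response I.
Player III against (Middle, West): payoffs 3, 8 → best response O.
Player III against (Middle, East): payoffs 4, 9 → best response O.
Player III against (Bottom, West): payoffs 8, 4 → best response I.
Player III against (Bottom, East): payoffs 4, 7 → best response O.
Mutual best responses: (Top, East, I); (Middle, West, O); (Bottom, East, O).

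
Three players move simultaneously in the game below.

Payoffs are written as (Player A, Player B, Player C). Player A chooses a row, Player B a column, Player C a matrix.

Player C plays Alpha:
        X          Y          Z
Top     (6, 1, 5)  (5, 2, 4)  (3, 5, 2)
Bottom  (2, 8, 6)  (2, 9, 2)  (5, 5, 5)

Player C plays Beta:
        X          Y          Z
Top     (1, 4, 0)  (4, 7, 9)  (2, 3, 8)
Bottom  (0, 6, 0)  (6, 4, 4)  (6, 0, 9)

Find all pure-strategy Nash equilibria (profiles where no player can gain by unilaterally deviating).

No pure-strategy Nash equilibrium.

Check each profile: it is a Nash equilibrium iff no player can strictly gain by switching unilaterally.
(Top, X, Alpha): Player B can switch to Y (1 → 2). Not NE.
(Top, X, Beta): Player B can switch to Y (4 → 7). Not NE.
(Top, Y, Alpha): Player B can switch to Z (2 → 5). Not NE.
(Top, Y, Beta): Player A can switch to Bottom (4 → 6). Not NE.
(Top, Z, Alpha): Player A can switch to Bottom (3 → 5). Not NE.
(Top, Z, Beta): Player A can switch to Bottom (2 → 6). Not NE.
(Bottom, X, Alpha): Player A can switch to Top (2 → 6). Not NE.
(Bottom, X, Beta): Player A can switch to Top (0 → 1). Not NE.
(Bottom, Y, Alpha): Player A can switch to Top (2 → 5). Not NE.
(Bottom, Y, Beta): Player B can switch to X (4 → 6). Not NE.
(Bottom, Z, Alpha): Player B can switch to X (5 → 8). Not NE.
(Bottom, Z, Beta): Player B can switch to X (0 → 6). Not NE.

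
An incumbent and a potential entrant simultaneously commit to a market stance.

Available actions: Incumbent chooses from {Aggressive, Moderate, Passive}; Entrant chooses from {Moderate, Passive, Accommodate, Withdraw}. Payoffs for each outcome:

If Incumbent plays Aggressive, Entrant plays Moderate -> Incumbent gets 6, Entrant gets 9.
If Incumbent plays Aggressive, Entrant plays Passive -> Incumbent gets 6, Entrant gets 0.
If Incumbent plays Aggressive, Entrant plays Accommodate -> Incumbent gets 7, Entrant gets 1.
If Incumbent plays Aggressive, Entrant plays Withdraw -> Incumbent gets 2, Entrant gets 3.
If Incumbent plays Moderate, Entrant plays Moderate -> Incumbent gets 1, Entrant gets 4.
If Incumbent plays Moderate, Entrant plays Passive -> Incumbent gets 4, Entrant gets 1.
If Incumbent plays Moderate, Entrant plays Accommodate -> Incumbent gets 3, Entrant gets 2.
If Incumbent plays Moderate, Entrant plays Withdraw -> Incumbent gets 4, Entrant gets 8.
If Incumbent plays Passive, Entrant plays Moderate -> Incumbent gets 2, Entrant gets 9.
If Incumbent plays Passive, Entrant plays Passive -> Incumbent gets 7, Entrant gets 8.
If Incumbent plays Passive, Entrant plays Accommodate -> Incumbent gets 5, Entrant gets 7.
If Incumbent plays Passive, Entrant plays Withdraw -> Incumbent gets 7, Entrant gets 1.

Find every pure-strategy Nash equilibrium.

(Aggressive, Moderate)

Incumbent against Moderate: payoffs 6, 1, 2 → best response Aggressive.
Incumbent against Passive: payoffs 6, 4, 7 → best response Passive.
Incumbent against Accommodate: payoffs 7, 3, 5 → best response Aggressive.
Incumbent against Withdraw: payoffs 2, 4, 7 → best response Passive.
Entrant against Aggressive: payoffs 9, 0, 1, 3 → best response Moderate.
Entrant against Moderate: payoffs 4, 1, 2, 8 → best response Withdraw.
Entrant against Passive: payoffs 9, 8, 7, 1 → best response Moderate.
Mutual best responses: (Aggressive, Moderate).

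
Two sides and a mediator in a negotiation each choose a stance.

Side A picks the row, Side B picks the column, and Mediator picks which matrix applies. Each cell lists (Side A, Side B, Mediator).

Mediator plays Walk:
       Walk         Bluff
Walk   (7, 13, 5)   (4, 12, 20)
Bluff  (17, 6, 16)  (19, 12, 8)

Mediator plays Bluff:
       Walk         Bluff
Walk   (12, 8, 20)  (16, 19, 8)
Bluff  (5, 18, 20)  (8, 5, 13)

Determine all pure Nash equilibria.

For each player, find the best response to each opponent profile; mutual best responses are the pure NE.
Side A against (Walk, Walk): payoffs 7, 17 → best response Bluff.
Side A against (Walk, Bluff): payoffs 12, 5 → best response Walk.
Side A against (Bluff, Walk): payoffs 4, 19 → best response Bluff.
Side A against (Bluff, Bluff): payoffs 16, 8 → best response Walk.
Side B against (Walk, Walk): payoffs 13, 12 → best response Walk.
Side B against (Walk, Bluff): payoffs 8, 19 → best response Bluff.
Side B against (Bluff, Walk): payoffs 6, 12 → best response Bluff.
Side B against (Bluff, Bluff): payoffs 18, 5 → best response Walk.
Mediator against (Walk, Walk): payoffs 5, 20 → best response Bluff.
Mediator against (Walk, Bluff): payoffs 20, 8 → best response Walk.
Mediator against (Bluff, Walk): payoffs 16, 20 → best response Bluff.
Mediator against (Bluff, Bluff): payoffs 8, 13 → best response Bluff.
No profile is a mutual best response for all players.

There is no pure-strategy Nash equilibrium.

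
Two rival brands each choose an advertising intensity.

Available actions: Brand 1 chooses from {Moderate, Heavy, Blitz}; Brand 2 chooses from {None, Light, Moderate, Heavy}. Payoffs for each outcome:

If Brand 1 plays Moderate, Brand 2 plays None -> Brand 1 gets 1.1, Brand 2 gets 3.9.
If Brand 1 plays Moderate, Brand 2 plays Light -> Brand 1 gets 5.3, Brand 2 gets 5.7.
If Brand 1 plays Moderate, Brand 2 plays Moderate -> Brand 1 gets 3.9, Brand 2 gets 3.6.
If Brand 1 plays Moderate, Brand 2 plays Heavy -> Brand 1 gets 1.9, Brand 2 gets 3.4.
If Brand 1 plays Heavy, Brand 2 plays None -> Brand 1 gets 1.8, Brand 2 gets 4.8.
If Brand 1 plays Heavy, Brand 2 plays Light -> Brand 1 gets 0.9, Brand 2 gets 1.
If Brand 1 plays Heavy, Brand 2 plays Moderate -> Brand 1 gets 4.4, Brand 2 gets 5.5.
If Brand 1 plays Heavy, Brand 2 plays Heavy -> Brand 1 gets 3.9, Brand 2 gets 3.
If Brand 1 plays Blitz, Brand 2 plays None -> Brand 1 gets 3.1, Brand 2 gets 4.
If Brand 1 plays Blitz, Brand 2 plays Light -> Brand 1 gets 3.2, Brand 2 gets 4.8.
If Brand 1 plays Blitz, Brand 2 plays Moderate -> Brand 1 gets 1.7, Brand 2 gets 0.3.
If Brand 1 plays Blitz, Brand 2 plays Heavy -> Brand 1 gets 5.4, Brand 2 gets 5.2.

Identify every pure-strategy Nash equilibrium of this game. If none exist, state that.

Brand 1 against None: payoffs 1.1, 1.8, 3.1 → best response Blitz.
Brand 1 against Light: payoffs 5.3, 0.9, 3.2 → best response Moderate.
Brand 1 against Moderate: payoffs 3.9, 4.4, 1.7 → best response Heavy.
Brand 1 against Heavy: payoffs 1.9, 3.9, 5.4 → best response Blitz.
Brand 2 against Moderate: payoffs 3.9, 5.7, 3.6, 3.4 → best response Light.
Brand 2 against Heavy: payoffs 4.8, 1, 5.5, 3 → best response Moderate.
Brand 2 against Blitz: payoffs 4, 4.8, 0.3, 5.2 → best response Heavy.
Mutual best responses: (Moderate, Light); (Heavy, Moderate); (Blitz, Heavy).

The pure Nash equilibria are (Moderate, Light), (Heavy, Moderate), (Blitz, Heavy).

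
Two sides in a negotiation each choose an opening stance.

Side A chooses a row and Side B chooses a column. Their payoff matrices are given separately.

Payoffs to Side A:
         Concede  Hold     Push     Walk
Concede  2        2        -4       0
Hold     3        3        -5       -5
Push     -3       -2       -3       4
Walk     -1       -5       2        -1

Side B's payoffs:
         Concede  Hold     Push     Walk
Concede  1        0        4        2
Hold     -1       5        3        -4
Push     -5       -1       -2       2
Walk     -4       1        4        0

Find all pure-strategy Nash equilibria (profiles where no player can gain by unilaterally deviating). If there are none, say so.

For each player, find the best response to each opponent profile; mutual best responses are the pure NE.
Side A against Concede: payoffs 2, 3, -3, -1 → best response Hold.
Side A against Hold: payoffs 2, 3, -2, -5 → best response Hold.
Side A against Push: payoffs -4, -5, -3, 2 → best response Walk.
Side A against Walk: payoffs 0, -5, 4, -1 → best response Push.
Side B against Concede: payoffs 1, 0, 4, 2 → best response Push.
Side B against Hold: payoffs -1, 5, 3, -4 → best response Hold.
Side B against Push: payoffs -5, -1, -2, 2 → best response Walk.
Side B against Walk: payoffs -4, 1, 4, 0 → best response Push.
Mutual best responses: (Hold, Hold); (Push, Walk); (Walk, Push).

The pure Nash equilibria are (Hold, Hold); (Push, Walk); (Walk, Push).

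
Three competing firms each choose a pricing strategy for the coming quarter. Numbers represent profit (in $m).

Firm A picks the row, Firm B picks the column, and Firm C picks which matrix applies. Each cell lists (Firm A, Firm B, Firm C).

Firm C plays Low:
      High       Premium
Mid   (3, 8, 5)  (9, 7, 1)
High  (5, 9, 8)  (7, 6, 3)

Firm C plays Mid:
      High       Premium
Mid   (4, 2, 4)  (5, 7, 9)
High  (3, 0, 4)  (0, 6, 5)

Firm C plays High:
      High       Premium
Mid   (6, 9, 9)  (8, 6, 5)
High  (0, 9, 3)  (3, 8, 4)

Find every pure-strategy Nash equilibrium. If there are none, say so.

For each player, find the best response to each opponent profile; mutual best responses are the pure NE.
Firm A against (High, Low): payoffs 3, 5 → best response High.
Firm A against (High, Mid): payoffs 4, 3 → best response Mid.
Firm A against (High, High): payoffs 6, 0 → best response Mid.
Firm A against (Premium, Low): payoffs 9, 7 → best response Mid.
Firm A against (Premium, Mid): payoffs 5, 0 → best response Mid.
Firm A against (Premium, High): payoffs 8, 3 → best response Mid.
Firm B against (Mid, Low): payoffs 8, 7 → best response High.
Firm B against (Mid, Mid): payoffs 2, 7 → best response Premium.
Firm B against (Mid, High): payoffs 9, 6 → best response High.
Firm B against (High, Low): payoffs 9, 6 → best response High.
Firm B against (High, Mid): payoffs 0, 6 → best response Premium.
Firm B against (High, High): payoffs 9, 8 → best response High.
Firm C against (Mid, High): payoffs 5, 4, 9 → best response High.
Firm C against (Mid, Premium): payoffs 1, 9, 5 → best response Mid.
Firm C against (High, High): payoffs 8, 4, 3 → best response Low.
Firm C against (High, Premium): payoffs 3, 5, 4 → best response Mid.
Mutual best responses: (Mid, High, High); (Mid, Premium, Mid); (High, High, Low).

The pure Nash equilibria are (Mid, High, High); (Mid, Premium, Mid); (High, High, Low).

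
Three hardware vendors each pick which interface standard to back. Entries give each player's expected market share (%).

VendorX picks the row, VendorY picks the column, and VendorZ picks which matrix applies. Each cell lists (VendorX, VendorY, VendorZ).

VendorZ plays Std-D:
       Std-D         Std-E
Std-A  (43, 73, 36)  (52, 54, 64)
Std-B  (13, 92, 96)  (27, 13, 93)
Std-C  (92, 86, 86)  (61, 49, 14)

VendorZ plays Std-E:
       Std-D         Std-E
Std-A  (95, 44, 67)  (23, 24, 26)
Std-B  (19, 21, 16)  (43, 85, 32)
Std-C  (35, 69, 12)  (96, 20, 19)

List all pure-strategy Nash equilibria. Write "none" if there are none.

(Std-A, Std-D, Std-E), (Std-C, Std-D, Std-D)

(Std-A, Std-D, Std-D): VendorX can switch to Std-C (43 → 92). Not NE.
(Std-A, Std-D, Std-E): VendorX gets 95, best alternative 35; VendorY gets 44, best alternative 24; VendorZ gets 67, best alternative 36. No profitable deviation — NE.
(Std-A, Std-E, Std-D): VendorX can switch to Std-C (52 → 61). Not NE.
(Std-A, Std-E, Std-E): VendorX can switch to Std-B (23 → 43). Not NE.
(Std-B, Std-D, Std-D): VendorX can switch to Std-A (13 → 43). Not NE.
(Std-B, Std-D, Std-E): VendorX can switch to Std-A (19 → 95). Not NE.
(Std-B, Std-E, Std-D): VendorX can switch to Std-A (27 → 52). Not NE.
(Std-B, Std-E, Std-E): VendorX can switch to Std-C (43 → 96). Not NE.
(Std-C, Std-D, Std-D): VendorX gets 92, best alternative 43; VendorY gets 86, best alternative 49; VendorZ gets 86, best alternative 12. No profitable deviation — NE.
(Std-C, Std-D, Std-E): VendorX can switch to Std-A (35 → 95). Not NE.
(The remaining 2 profiles each have a profitable deviation by the same check.)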